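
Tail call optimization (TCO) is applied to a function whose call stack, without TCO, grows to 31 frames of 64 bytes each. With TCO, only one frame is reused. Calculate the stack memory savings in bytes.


Without TCO: 31 * 64 = 1984 bytes
With TCO: reuse 1 frame = 64 bytes
Savings = 1984 - 64 = 1920

1920


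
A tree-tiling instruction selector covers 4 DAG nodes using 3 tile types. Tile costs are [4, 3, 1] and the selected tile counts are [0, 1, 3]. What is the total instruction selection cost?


Total cost = sum(count_i * cost_i)
= 0*4 + 1*3 + 3*1
= 6

6


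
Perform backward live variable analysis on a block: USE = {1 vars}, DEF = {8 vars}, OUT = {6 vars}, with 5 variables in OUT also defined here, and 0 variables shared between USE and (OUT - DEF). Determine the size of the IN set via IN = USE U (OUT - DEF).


OUT - DEF: 6 - 5 = 1
|IN| = |USE| + |OUT - DEF| - |USE ∩ (OUT - DEF)| = 1 + 1 - 0 = 2

2


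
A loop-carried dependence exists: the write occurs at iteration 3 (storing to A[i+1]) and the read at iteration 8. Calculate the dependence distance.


Distance = read iteration - write iteration
= 8 - 3 = 5

5


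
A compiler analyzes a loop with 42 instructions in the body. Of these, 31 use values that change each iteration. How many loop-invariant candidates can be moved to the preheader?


Invariant candidates = total - loop-dependent
= 42 - 31 = 11

11


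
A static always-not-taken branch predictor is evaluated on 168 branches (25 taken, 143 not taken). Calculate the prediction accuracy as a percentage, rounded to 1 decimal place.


Predictor: always-not-taken
Correct predictions = 143
Accuracy = 143 / 168 * 100 = 85.1%

85.1


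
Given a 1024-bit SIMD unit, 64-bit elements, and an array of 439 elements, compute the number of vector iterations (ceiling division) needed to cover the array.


Width = 1024 / 64 = 16 elements per vector op
Iterations = ceil(439 / 16) = 28

28


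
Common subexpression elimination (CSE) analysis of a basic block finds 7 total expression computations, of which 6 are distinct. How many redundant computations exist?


CSE count = total expressions - unique expressions
= 7 - 6 = 1

1


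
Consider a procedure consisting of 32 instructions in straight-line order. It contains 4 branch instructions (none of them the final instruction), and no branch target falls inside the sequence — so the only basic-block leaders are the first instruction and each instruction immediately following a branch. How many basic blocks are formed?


With no in-sequence branch targets, the leaders are the first instruction plus the instruction after each branch.
Number of basic blocks = branches + 1
= 4 + 1 = 5

5


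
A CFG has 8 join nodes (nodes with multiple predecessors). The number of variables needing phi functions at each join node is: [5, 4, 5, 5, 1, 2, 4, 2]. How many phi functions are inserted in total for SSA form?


Total phi functions = sum of phi functions at each join node
= 5 + 4 + 5 + 5 + 1 + 2 + 4 + 2 = 28

28


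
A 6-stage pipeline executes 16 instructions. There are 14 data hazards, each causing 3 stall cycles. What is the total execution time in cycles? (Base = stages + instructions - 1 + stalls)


Base cycles = 6 + 16 - 1 = 21
Total stalls = 14 * 3 = 42
Total = 21 + 42 = 63

63


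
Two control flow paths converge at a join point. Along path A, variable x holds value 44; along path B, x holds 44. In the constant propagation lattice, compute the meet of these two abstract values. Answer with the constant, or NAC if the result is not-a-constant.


Meet operation: if both paths give the same constant, result is that constant; if they differ, result is NAC (not-a-constant).
Path A: 44, Path B: 44 -> equal
Result: constant -> 44

44


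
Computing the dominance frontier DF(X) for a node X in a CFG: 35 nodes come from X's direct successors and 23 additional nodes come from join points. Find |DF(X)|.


DF(X) = direct successor contributions + join point contributions
= 35 + 23 = 58

58


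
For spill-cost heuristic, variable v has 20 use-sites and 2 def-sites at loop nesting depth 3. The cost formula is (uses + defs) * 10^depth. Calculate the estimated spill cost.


uses + defs = 20 + 2 = 22
10^3 = 1000
Spill cost = 22 * 1000 = 22000

22000


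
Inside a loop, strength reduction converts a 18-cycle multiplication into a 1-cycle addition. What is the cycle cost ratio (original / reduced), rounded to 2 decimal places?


Ratio = mult_cost / add_cost = 18 / 1 = 18.0

18.0


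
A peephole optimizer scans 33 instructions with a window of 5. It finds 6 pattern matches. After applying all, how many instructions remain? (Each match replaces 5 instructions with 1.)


Each match removes 4 instructions.
Total removed = 6 * 4 = 24
Remaining = 33 - 24 = 9

9


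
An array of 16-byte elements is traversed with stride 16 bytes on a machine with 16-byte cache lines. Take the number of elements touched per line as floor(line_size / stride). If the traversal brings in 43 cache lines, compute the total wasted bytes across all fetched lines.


Elements per line = floor(16 / 16) = 1
Bytes used per line = 1 * 16 = 16
Wasted per line = 16 - 16 = 0
Total wasted = 0 * 43 = 0

0


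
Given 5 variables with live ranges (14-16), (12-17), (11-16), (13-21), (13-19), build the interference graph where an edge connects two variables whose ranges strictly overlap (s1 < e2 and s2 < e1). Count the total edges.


Check all pairs for overlapping intervals.
Two intervals (s1,e1) and (s2,e2) overlap if s1 < e2 and s2 < e1.
v0 (14-16) vs v1..v4: overlaps v1, v2, v3, v4 -> 4
v1 (12-17) vs v2..v4: overlaps v2, v3, v4 -> 3
v2 (11-16) vs v3..v4: overlaps v3, v4 -> 2
v3 (13-21) vs v4: overlaps v4 -> 1
Total overlapping pairs = 4 + 3 + 2 + 1 = 10

10


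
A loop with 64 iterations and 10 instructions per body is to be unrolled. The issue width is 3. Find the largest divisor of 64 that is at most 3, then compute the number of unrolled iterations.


Largest divisor of 64 <= 3 is 2
New iterations = 64 / 2 = 32

32


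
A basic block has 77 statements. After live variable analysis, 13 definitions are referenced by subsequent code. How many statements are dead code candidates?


Dead code = total statements - live definitions
= 77 - 13 = 64

64


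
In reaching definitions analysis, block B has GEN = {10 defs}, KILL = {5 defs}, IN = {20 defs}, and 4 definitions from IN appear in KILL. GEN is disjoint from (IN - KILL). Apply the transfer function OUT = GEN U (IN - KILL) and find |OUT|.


IN - KILL: 20 - 4 = 16 surviving definitions
OUT = GEN + surviving = 10 + 16 = 26

26


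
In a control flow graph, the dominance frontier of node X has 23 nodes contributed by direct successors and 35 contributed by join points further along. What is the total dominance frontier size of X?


DF(X) = direct successor contributions + join point contributions
= 23 + 35 = 58

58


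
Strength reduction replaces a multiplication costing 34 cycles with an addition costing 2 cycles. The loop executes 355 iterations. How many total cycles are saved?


Per-iteration saving = 34 - 2 = 32
Total saved = 355 * 32 = 11360

11360


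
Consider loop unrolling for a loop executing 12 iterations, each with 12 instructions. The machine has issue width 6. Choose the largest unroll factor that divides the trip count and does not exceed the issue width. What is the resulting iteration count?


Largest divisor of 12 <= 6 is 6
New iterations = 12 / 6 = 2

2


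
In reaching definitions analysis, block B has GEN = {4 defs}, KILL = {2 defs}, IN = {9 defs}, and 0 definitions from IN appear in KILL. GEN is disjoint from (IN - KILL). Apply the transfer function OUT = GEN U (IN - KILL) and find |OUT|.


IN - KILL: 9 - 0 = 9 surviving definitions
OUT = GEN + surviving = 4 + 9 = 13

13


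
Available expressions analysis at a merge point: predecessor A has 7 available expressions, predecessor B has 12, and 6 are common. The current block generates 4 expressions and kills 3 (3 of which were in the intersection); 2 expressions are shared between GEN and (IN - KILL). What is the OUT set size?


IN = intersection of predecessors = 6
IN - KILL = 6 - 3 = 3
|OUT| = |GEN| + |IN - KILL| - |GEN ∩ (IN - KILL)| = 4 + 3 - 2 = 5

5


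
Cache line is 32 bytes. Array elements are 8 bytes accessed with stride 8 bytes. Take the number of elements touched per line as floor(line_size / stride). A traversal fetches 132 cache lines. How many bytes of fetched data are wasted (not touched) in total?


Elements per line = floor(32 / 8) = 4
Bytes used per line = 4 * 8 = 32
Wasted per line = 32 - 32 = 0
Total wasted = 0 * 132 = 0

0


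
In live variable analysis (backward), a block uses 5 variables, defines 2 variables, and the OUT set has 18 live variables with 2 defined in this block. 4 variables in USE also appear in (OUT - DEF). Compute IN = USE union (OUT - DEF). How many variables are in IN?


OUT - DEF: 18 - 2 = 16
|IN| = |USE| + |OUT - DEF| - |USE ∩ (OUT - DEF)| = 5 + 16 - 4 = 17

17


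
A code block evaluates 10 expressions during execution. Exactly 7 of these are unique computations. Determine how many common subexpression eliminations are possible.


CSE count = total expressions - unique expressions
= 10 - 7 = 3

3


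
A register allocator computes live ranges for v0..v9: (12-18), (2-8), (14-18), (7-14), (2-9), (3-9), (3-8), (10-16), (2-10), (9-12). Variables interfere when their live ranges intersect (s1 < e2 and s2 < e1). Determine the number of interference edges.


Check all pairs for overlapping intervals.
Two intervals (s1,e1) and (s2,e2) overlap if s1 < e2 and s2 < e1.
v0 (12-18) vs v1..v9: overlaps v2, v3, v7 -> 3
v1 (2-8) vs v2..v9: overlaps v3, v4, v5, v6, v8 -> 5
v2 (14-18) vs v3..v9: overlaps v7 -> 1
v3 (7-14) vs v4..v9: overlaps v4, v5, v6, v7, v8, v9 -> 6
v4 (2-9) vs v5..v9: overlaps v5, v6, v8 -> 3
v5 (3-9) vs v6..v9: overlaps v6, v8 -> 2
v6 (3-8) vs v7..v9: overlaps v8 -> 1
v7 (10-16) vs v8..v9: overlaps v9 -> 1
v8 (2-10) vs v9: overlaps v9 -> 1
Total overlapping pairs = 3 + 5 + 1 + 6 + 3 + 2 + 1 + 1 + 1 = 23

23


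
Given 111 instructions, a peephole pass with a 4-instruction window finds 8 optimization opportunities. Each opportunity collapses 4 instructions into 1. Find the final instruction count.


Each match removes 3 instructions.
Total removed = 8 * 3 = 24
Remaining = 111 - 24 = 87

87


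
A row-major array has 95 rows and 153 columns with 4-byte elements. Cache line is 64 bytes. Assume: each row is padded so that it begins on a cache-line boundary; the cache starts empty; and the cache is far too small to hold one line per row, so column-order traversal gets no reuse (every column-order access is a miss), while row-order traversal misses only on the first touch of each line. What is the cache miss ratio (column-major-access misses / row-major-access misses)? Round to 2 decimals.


Each row occupies 153 * 4 = 612 bytes and starts on a line boundary, so it spans ceil(612 / 64) = 10 cache lines.
Row-major traversal misses (one per line touched): 95 * ceil(153 * 4 / 64) = 950
Column-major traversal misses (no reuse, every access misses): 95 * 153 = 14535
Ratio = 14535 / 950 = 15.3

15.3


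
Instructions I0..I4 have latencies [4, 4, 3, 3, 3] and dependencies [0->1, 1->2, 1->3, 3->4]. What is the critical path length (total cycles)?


Compute longest path through dependency graph: dist(Ik) = max over predecessors of dist + latency(Ik).
dist(I0) = latency 4 = 4
dist(I1) = dist(I0) + 4 = 4 + 4 = 8
dist(I2) = dist(I1) + 3 = 8 + 3 = 11
dist(I3) = dist(I1) + 3 = 8 + 3 = 11
dist(I4) = dist(I3) + 3 = 11 + 3 = 14
Critical path = max dist = 14

14


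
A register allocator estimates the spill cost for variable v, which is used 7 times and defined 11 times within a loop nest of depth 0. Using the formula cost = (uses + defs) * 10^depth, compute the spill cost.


uses + defs = 7 + 11 = 18
10^0 = 1
Spill cost = 18 * 1 = 18

18


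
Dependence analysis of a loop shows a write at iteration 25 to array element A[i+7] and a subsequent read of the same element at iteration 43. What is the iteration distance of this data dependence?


Distance = read iteration - write iteration
= 43 - 25 = 18

18


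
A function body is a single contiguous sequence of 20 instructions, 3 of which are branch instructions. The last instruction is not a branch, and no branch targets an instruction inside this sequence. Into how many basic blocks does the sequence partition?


With no in-sequence branch targets, the leaders are the first instruction plus the instruction after each branch.
Number of basic blocks = branches + 1
= 3 + 1 = 4

4


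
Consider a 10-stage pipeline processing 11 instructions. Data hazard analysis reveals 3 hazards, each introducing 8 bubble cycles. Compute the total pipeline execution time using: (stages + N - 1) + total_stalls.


Base cycles = 10 + 11 - 1 = 20
Total stalls = 3 * 8 = 24
Total = 20 + 24 = 44

44


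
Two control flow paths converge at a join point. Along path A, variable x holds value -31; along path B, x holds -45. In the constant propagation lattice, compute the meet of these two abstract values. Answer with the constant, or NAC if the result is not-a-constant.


Meet operation: if both paths give the same constant, result is that constant; if they differ, result is NAC (not-a-constant).
Path A: -31, Path B: -45 -> differ
Result: not-a-constant -> NAC

NAC


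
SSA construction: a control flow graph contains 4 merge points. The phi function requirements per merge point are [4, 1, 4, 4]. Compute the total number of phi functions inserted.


Total phi functions = sum of phi functions at each join node
= 4 + 1 + 4 + 4 = 13

13


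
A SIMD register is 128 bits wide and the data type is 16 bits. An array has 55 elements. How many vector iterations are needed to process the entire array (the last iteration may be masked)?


Width = 128 / 16 = 8 elements per vector op
Iterations = ceil(55 / 8) = 7

7


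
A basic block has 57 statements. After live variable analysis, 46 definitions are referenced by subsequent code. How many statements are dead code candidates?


Dead code = total statements - live definitions
= 57 - 46 = 11

11


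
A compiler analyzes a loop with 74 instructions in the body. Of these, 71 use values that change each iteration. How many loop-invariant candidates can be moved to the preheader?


Invariant candidates = total - loop-dependent
= 74 - 71 = 3

3


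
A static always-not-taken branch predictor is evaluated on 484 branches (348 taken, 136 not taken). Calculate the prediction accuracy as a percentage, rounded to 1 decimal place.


Predictor: always-not-taken
Correct predictions = 136
Accuracy = 136 / 484 * 100 = 28.1%

28.1


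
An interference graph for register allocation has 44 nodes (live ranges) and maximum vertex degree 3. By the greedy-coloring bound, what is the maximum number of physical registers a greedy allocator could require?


Greedy coloring never needs more than (max_degree + 1) colors: when coloring a vertex, at most max_degree neighbors are already colored.
Upper bound = 3 + 1 = 4

4


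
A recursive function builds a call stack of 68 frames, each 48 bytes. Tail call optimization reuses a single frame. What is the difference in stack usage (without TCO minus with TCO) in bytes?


Without TCO: 68 * 48 = 3264 bytes
With TCO: reuse 1 frame = 48 bytes
Savings = 3264 - 48 = 3216

3216


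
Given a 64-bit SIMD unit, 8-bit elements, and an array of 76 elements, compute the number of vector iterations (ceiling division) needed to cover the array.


Width = 64 / 8 = 8 elements per vector op
Iterations = ceil(76 / 8) = 10

10


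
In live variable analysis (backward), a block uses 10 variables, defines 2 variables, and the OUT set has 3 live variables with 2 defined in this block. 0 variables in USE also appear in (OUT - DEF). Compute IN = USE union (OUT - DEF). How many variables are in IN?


OUT - DEF: 3 - 2 = 1
|IN| = |USE| + |OUT - DEF| - |USE ∩ (OUT - DEF)| = 10 + 1 - 0 = 11

11


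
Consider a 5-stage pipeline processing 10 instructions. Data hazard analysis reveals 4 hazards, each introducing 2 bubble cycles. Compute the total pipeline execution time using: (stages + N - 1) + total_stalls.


Base cycles = 5 + 10 - 1 = 14
Total stalls = 4 * 2 = 8
Total = 14 + 8 = 22

22


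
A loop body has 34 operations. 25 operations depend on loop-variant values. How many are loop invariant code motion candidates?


Invariant candidates = total - loop-dependent
= 34 - 25 = 9

9


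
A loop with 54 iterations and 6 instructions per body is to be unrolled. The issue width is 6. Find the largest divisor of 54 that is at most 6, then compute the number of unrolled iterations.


Largest divisor of 54 <= 6 is 6
New iterations = 54 / 6 = 9

9


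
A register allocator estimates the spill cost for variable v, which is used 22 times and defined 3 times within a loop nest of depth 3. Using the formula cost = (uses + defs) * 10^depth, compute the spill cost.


uses + defs = 22 + 3 = 25
10^3 = 1000
Spill cost = 25 * 1000 = 25000

25000


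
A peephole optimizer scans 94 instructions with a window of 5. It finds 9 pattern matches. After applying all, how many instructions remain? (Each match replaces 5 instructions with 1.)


Each match removes 4 instructions.
Total removed = 9 * 4 = 36
Remaining = 94 - 36 = 58

58


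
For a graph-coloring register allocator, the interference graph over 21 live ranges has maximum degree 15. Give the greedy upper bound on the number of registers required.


Greedy coloring never needs more than (max_degree + 1) colors: when coloring a vertex, at most max_degree neighbors are already colored.
Upper bound = 15 + 1 = 16

16


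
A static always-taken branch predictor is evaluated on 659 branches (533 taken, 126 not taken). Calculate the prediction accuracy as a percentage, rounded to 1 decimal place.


Predictor: always-taken
Correct predictions = 533
Accuracy = 533 / 659 * 100 = 80.9%

80.9


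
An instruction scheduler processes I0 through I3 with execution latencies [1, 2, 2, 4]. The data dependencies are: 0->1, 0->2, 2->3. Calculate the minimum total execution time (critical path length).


Compute longest path through dependency graph: dist(Ik) = max over predecessors of dist + latency(Ik).
dist(I0) = latency 1 = 1
dist(I1) = dist(I0) + 2 = 1 + 2 = 3
dist(I2) = dist(I0) + 2 = 1 + 2 = 3
dist(I3) = dist(I2) + 4 = 3 + 4 = 7
Critical path = max dist = 7

7


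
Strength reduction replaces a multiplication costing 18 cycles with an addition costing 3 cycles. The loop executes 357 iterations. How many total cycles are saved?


Per-iteration saving = 18 - 3 = 15
Total saved = 357 * 15 = 5355

5355


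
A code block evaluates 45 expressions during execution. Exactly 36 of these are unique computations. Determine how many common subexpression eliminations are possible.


CSE count = total expressions - unique expressions
= 45 - 36 = 9

9


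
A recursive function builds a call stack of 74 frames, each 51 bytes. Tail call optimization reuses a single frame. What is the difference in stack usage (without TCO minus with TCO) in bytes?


Without TCO: 74 * 51 = 3774 bytes
With TCO: reuse 1 frame = 51 bytes
Savings = 3774 - 51 = 3723

3723


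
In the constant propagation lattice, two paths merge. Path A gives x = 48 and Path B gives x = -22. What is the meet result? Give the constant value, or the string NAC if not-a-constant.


Meet operation: if both paths give the same constant, result is that constant; if they differ, result is NAC (not-a-constant).
Path A: 48, Path B: -22 -> differ
Result: not-a-constant -> NAC

NAC


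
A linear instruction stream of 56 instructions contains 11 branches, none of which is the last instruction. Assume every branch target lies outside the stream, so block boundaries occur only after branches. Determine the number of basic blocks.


With no in-sequence branch targets, the leaders are the first instruction plus the instruction after each branch.
Number of basic blocks = branches + 1
= 11 + 1 = 12

12


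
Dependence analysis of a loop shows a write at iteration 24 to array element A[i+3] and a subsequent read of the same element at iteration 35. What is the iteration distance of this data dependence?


Distance = read iteration - write iteration
= 35 - 24 = 11

11


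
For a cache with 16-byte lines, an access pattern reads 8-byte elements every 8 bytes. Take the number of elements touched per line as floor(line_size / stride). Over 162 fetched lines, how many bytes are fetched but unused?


Elements per line = floor(16 / 8) = 2
Bytes used per line = 2 * 8 = 16
Wasted per line = 16 - 16 = 0
Total wasted = 0 * 162 = 0

0


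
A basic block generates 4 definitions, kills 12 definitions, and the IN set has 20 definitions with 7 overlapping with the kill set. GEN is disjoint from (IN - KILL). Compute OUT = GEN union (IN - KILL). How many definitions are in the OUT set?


IN - KILL: 20 - 7 = 13 surviving definitions
OUT = GEN + surviving = 4 + 13 = 17

17


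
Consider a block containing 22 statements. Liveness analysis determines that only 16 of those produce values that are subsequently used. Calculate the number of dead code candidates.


Dead code = total statements - live definitions
= 22 - 16 = 6

6


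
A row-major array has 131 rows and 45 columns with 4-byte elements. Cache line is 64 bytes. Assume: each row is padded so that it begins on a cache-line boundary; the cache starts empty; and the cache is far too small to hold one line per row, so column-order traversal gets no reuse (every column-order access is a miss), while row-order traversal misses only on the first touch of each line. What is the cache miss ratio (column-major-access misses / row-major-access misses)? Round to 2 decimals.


Each row occupies 45 * 4 = 180 bytes and starts on a line boundary, so it spans ceil(180 / 64) = 3 cache lines.
Row-major traversal misses (one per line touched): 131 * ceil(45 * 4 / 64) = 393
Column-major traversal misses (no reuse, every access misses): 131 * 45 = 5895
Ratio = 5895 / 393 = 15.0

15.0


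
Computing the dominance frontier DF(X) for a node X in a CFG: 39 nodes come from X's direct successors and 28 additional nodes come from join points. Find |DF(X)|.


DF(X) = direct successor contributions + join point contributions
= 39 + 28 = 67

67


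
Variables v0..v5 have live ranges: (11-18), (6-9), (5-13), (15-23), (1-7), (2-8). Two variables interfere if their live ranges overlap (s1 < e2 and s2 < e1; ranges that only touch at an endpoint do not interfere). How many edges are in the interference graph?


Check all pairs for overlapping intervals.
Two intervals (s1,e1) and (s2,e2) overlap if s1 < e2 and s2 < e1.
v0 (11-18) vs v1..v5: overlaps v2, v3 -> 2
v1 (6-9) vs v2..v5: overlaps v2, v4, v5 -> 3
v2 (5-13) vs v3..v5: overlaps v4, v5 -> 2
v3 (15-23) vs v4..v5: overlaps none -> 0
v4 (1-7) vs v5: overlaps v5 -> 1
Total overlapping pairs = 2 + 3 + 2 + 0 + 1 = 8

8


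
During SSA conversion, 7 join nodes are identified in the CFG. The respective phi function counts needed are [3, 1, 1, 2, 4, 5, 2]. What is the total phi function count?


Total phi functions = sum of phi functions at each join node
= 3 + 1 + 1 + 2 + 4 + 5 + 2 = 18

18


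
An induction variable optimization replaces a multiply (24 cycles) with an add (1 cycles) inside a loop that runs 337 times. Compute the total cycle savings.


Per-iteration saving = 24 - 1 = 23
Total saved = 337 * 23 = 7751

7751


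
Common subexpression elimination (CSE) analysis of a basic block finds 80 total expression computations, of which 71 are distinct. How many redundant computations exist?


CSE count = total expressions - unique expressions
= 80 - 71 = 9

9


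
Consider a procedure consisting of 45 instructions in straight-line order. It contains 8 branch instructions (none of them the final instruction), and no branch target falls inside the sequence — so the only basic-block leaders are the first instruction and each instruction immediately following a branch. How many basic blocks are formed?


With no in-sequence branch targets, the leaders are the first instruction plus the instruction after each branch.
Number of basic blocks = branches + 1
= 8 + 1 = 9

9


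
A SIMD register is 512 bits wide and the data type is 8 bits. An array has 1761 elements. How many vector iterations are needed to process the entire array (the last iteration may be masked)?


Width = 512 / 8 = 64 elements per vector op
Iterations = ceil(1761 / 64) = 28

28


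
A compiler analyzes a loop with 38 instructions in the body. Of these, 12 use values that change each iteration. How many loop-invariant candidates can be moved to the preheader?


Invariant candidates = total - loop-dependent
= 38 - 12 = 26

26


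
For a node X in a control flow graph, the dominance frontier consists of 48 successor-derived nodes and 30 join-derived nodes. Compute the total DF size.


DF(X) = direct successor contributions + join point contributions
= 48 + 30 = 78

78


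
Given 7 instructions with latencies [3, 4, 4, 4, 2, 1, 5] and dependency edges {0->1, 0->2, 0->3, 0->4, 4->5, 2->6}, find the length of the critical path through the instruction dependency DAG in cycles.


Compute longest path through dependency graph: dist(Ik) = max over predecessors of dist + latency(Ik).
dist(I0) = latency 3 = 3
dist(I1) = dist(I0) + 4 = 3 + 4 = 7
dist(I2) = dist(I0) + 4 = 3 + 4 = 7
dist(I3) = dist(I0) + 4 = 3 + 4 = 7
dist(I4) = dist(I0) + 2 = 3 + 2 = 5
dist(I5) = dist(I4) + 1 = 5 + 1 = 6
dist(I6) = dist(I2) + 5 = 7 + 5 = 12
Critical path = max dist = 12

12


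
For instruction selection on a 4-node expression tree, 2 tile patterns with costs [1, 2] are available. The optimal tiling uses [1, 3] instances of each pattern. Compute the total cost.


Total cost = sum(count_i * cost_i)
= 1*1 + 3*2
= 7

7


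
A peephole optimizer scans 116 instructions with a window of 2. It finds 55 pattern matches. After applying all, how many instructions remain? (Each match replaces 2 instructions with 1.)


Each match removes 1 instructions.
Total removed = 55 * 1 = 55
Remaining = 116 - 55 = 61

61


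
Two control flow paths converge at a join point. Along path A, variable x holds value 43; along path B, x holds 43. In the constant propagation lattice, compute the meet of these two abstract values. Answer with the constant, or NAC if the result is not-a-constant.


Meet operation: if both paths give the same constant, result is that constant; if they differ, result is NAC (not-a-constant).
Path A: 43, Path B: 43 -> equal
Result: constant -> 43

43


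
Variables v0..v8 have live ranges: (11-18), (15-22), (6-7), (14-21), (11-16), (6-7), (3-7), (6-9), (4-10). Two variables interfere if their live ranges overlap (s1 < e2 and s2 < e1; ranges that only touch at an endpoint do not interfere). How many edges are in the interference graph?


Check all pairs for overlapping intervals.
Two intervals (s1,e1) and (s2,e2) overlap if s1 < e2 and s2 < e1.
v0 (11-18) vs v1..v8: overlaps v1, v3, v4 -> 3
v1 (15-22) vs v2..v8: overlaps v3, v4 -> 2
v2 (6-7) vs v3..v8: overlaps v5, v6, v7, v8 -> 4
v3 (14-21) vs v4..v8: overlaps v4 -> 1
v4 (11-16) vs v5..v8: overlaps none -> 0
v5 (6-7) vs v6..v8: overlaps v6, v7, v8 -> 3
v6 (3-7) vs v7..v8: overlaps v7, v8 -> 2
v7 (6-9) vs v8: overlaps v8 -> 1
Total overlapping pairs = 3 + 2 + 4 + 1 + 0 + 3 + 2 + 1 = 16

16


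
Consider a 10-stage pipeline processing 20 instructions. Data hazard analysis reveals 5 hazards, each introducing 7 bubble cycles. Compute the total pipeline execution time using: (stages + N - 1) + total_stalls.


Base cycles = 10 + 20 - 1 = 29
Total stalls = 5 * 7 = 35
Total = 29 + 35 = 64

64


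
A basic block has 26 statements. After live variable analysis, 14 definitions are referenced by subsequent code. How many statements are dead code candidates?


Dead code = total statements - live definitions
= 26 - 14 = 12

12


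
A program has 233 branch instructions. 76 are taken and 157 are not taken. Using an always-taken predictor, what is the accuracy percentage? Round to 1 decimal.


Predictor: always-taken
Correct predictions = 76
Accuracy = 76 / 233 * 100 = 32.6%

32.6


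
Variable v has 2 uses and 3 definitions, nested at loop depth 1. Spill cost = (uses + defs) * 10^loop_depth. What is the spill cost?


uses + defs = 2 + 3 = 5
10^1 = 10
Spill cost = 5 * 10 = 50

50


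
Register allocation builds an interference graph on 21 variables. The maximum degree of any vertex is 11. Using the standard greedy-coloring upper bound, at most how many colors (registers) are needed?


Greedy coloring never needs more than (max_degree + 1) colors: when coloring a vertex, at most max_degree neighbors are already colored.
Upper bound = 11 + 1 = 12

12


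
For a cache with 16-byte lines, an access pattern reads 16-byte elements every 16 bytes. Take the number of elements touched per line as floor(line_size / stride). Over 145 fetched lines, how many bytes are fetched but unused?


Elements per line = floor(16 / 16) = 1
Bytes used per line = 1 * 16 = 16
Wasted per line = 16 - 16 = 0
Total wasted = 0 * 145 = 0

0


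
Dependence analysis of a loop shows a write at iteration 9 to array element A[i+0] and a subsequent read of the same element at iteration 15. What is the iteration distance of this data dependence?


Distance = read iteration - write iteration
= 15 - 9 = 6

6


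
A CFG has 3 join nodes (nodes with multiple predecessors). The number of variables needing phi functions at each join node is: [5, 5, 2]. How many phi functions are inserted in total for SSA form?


Total phi functions = sum of phi functions at each join node
= 5 + 5 + 2 = 12

12


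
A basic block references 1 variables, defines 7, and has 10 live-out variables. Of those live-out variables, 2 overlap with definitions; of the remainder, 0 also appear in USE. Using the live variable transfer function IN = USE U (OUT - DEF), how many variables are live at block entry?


OUT - DEF: 10 - 2 = 8
|IN| = |USE| + |OUT - DEF| - |USE ∩ (OUT - DEF)| = 1 + 8 - 0 = 9

9


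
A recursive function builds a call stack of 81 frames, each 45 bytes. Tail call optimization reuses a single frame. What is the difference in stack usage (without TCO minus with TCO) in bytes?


Without TCO: 81 * 45 = 3645 bytes
With TCO: reuse 1 frame = 45 bytes
Savings = 3645 - 45 = 3600

3600


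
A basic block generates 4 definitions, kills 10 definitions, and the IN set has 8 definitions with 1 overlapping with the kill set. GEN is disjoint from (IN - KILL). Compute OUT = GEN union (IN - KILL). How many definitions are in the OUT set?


IN - KILL: 8 - 1 = 7 surviving definitions
OUT = GEN + surviving = 4 + 7 = 11

11


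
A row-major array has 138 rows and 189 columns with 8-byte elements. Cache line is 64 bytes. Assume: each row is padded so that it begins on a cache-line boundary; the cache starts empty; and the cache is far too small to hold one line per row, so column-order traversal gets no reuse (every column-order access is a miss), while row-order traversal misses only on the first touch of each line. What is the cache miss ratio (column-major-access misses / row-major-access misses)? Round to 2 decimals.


Each row occupies 189 * 8 = 1512 bytes and starts on a line boundary, so it spans ceil(1512 / 64) = 24 cache lines.
Row-major traversal misses (one per line touched): 138 * ceil(189 * 8 / 64) = 3312
Column-major traversal misses (no reuse, every access misses): 138 * 189 = 26082
Ratio = 26082 / 3312 = 7.88

7.88


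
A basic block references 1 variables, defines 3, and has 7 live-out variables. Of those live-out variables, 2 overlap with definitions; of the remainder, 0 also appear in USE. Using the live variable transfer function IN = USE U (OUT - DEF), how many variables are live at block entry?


OUT - DEF: 7 - 2 = 5
|IN| = |USE| + |OUT - DEF| - |USE ∩ (OUT - DEF)| = 1 + 5 - 0 = 6

6


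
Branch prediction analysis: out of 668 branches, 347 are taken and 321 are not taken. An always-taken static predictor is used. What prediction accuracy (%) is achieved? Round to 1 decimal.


Predictor: always-taken
Correct predictions = 347
Accuracy = 347 / 668 * 100 = 51.9%

51.9


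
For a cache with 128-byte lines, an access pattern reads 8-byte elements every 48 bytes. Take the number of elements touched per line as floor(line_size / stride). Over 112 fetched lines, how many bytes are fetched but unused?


Elements per line = floor(128 / 48) = 2
Bytes used per line = 2 * 8 = 16
Wasted per line = 128 - 16 = 112
Total wasted = 112 * 112 = 12544

12544


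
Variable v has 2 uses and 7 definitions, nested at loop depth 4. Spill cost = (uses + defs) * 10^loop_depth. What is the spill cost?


uses + defs = 2 + 7 = 9
10^4 = 10000
Spill cost = 9 * 10000 = 90000

90000


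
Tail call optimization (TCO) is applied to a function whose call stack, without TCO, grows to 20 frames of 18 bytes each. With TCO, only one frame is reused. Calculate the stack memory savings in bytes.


Without TCO: 20 * 18 = 360 bytes
With TCO: reuse 1 frame = 18 bytes
Savings = 360 - 18 = 342

342


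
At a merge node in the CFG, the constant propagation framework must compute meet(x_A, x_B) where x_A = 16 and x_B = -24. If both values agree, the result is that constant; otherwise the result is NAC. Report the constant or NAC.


Meet operation: if both paths give the same constant, result is that constant; if they differ, result is NAC (not-a-constant).
Path A: 16, Path B: -24 -> differ
Result: not-a-constant -> NAC

NAC


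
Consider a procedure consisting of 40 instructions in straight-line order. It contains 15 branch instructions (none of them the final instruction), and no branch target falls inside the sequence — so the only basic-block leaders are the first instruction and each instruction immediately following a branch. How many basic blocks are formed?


With no in-sequence branch targets, the leaders are the first instruction plus the instruction after each branch.
Number of basic blocks = branches + 1
= 15 + 1 = 16

16


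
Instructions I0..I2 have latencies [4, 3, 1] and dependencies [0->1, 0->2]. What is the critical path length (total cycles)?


Compute longest path through dependency graph: dist(Ik) = max over predecessors of dist + latency(Ik).
dist(I0) = latency 4 = 4
dist(I1) = dist(I0) + 3 = 4 + 3 = 7
dist(I2) = dist(I0) + 1 = 4 + 1 = 5
Critical path = max dist = 7

7


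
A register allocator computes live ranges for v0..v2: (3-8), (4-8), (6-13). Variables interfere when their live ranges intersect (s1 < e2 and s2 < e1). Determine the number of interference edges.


Check all pairs for overlapping intervals.
Two intervals (s1,e1) and (s2,e2) overlap if s1 < e2 and s2 < e1.
v0 (3-8) vs v1..v2: overlaps v1, v2 -> 2
v1 (4-8) vs v2: overlaps v2 -> 1
Total overlapping pairs = 2 + 1 = 3

3


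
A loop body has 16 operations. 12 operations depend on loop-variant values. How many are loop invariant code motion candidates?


Invariant candidates = total - loop-dependent
= 16 - 12 = 4

4


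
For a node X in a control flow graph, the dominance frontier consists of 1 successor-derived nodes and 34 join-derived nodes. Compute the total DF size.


DF(X) = direct successor contributions + join point contributions
= 1 + 34 = 35

35


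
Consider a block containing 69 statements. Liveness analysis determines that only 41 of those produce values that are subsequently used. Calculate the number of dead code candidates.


Dead code = total statements - live definitions
= 69 - 41 = 28

28


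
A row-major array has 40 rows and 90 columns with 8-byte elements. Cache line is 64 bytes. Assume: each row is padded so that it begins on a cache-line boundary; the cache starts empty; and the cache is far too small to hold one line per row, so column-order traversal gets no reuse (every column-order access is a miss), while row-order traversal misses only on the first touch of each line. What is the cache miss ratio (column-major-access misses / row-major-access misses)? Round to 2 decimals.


Each row occupies 90 * 8 = 720 bytes and starts on a line boundary, so it spans ceil(720 / 64) = 12 cache lines.
Row-major traversal misses (one per line touched): 40 * ceil(90 * 8 / 64) = 480
Column-major traversal misses (no reuse, every access misses): 40 * 90 = 3600
Ratio = 3600 / 480 = 7.5

7.5


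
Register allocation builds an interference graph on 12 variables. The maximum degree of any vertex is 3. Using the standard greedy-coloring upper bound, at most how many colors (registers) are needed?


Greedy coloring never needs more than (max_degree + 1) colors: when coloring a vertex, at most max_degree neighbors are already colored.
Upper bound = 3 + 1 = 4

4


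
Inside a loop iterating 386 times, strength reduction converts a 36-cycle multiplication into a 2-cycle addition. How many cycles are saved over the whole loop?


Per-iteration saving = 36 - 2 = 34
Total saved = 386 * 34 = 13124

13124


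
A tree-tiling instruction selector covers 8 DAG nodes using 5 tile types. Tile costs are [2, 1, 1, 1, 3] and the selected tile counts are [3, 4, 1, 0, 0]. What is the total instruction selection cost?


Total cost = sum(count_i * cost_i)
= 3*2 + 4*1 + 1*1 + 0*1 + 0*3
= 11

11


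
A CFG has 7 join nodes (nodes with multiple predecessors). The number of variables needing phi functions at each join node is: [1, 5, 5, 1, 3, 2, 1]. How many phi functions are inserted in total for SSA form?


Total phi functions = sum of phi functions at each join node
= 1 + 5 + 5 + 1 + 3 + 2 + 1 = 18

18


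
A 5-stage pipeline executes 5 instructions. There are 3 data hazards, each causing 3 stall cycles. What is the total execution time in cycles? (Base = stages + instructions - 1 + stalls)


Base cycles = 5 + 5 - 1 = 9
Total stalls = 3 * 3 = 9
Total = 9 + 9 = 18

18


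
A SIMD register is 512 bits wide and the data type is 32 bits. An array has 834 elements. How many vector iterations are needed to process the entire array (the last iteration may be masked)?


Width = 512 / 32 = 16 elements per vector op
Iterations = ceil(834 / 16) = 53

53


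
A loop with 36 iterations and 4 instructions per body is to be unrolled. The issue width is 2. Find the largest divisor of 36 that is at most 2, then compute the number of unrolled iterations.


Largest divisor of 36 <= 2 is 2
New iterations = 36 / 2 = 18

18


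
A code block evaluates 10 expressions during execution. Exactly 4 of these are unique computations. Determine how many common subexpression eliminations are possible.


CSE count = total expressions - unique expressions
= 10 - 4 = 6

6


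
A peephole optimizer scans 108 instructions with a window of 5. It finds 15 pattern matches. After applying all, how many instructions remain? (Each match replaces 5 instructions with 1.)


Each match removes 4 instructions.
Total removed = 15 * 4 = 60
Remaining = 108 - 60 = 48

48


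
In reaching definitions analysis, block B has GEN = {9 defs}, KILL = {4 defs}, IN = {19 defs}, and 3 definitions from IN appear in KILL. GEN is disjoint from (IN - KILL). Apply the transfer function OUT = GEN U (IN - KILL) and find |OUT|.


IN - KILL: 19 - 3 = 16 surviving definitions
OUT = GEN + surviving = 9 + 16 = 25

25


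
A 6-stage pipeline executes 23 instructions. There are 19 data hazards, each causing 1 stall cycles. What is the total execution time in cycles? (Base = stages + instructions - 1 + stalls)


Base cycles = 6 + 23 - 1 = 28
Total stalls = 19 * 1 = 19
Total = 28 + 19 = 47

47
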